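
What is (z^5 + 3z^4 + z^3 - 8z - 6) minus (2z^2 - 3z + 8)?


Distribute the minus sign:
  (z^5 + 3z^4 + z^3 - 8z - 6)
- (2z^2 - 3z + 8)
Negate second polynomial: -2z^2 + 3z - 8
Add: z^5 + 3z^4 + z^3 - 2z^2 - 5z - 14


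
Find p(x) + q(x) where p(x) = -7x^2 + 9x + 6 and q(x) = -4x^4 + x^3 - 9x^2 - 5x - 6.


Align terms by degree and add:
  -7x^2 + 9x + 6
  -4x^4 + x^3 - 9x^2 - 5x - 6
= -4x^4 + x^3 - 16x^2 + 4x


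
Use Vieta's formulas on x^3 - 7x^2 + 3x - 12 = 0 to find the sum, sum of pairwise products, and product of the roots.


Monic cubic x^3+bx^2+cx+d=0: sum=-b, pairwise sum=c, product=-d.
b=-7, c=3, d=-12
r1+r2+r3 = 7
r1r2+r1r3+r2r3 = 3
r1r2r3 = 12


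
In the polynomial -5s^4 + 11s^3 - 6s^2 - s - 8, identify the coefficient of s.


Read off the coefficient of s: -1


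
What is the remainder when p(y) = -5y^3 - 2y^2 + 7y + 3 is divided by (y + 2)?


By the Remainder Theorem, the remainder equals p(-2):
  -5*(-2)^3 = 40
  -2*(-2)^2 = -8
  7*(-2)^1 = -14
  constant: 3
Sum: 40 - 8 - 14 + 3 = 21


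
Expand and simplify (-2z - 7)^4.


Expand (-2z - 7)^4 by repeated multiplication:
  (-2z - 7)^2 = 4z^2 + 28z + 49
  (-2z - 7)^3 = -8z^3 - 84z^2 - 294z - 343
= 16z^4 + 224z^3 + 1176z^2 + 2744z + 2401


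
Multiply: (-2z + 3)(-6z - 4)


Distribute each term of the first polynomial:
  (-2z)(-6z - 4) = 12z^2 + 8z
  (3)(-6z - 4) = -18z - 12
Sum: 12z^2 - 10z - 12


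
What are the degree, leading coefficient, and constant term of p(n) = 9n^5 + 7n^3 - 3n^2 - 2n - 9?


Highest power of n is 5, with coefficient 9. Constant term is -9.
Degree = 5, leading coefficient = 9, constant term = -9


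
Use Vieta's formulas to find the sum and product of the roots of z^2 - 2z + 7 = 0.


For az^2+bz+c=0: sum = -b/a, product = c/a.
a=1, b=-2, c=7
Sum = -(-2)/1 = 2
Product = (7)/1 = 7


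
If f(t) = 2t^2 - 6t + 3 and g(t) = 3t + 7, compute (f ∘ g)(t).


Substitute g(t) into f:
f(g(t)) = 2*(3t + 7)^2 + (-6)*(3t + 7) + 3
(3t + 7)^2 = 9t^2 + 42t + 49
Expand and combine: 18t^2 + 66t + 59


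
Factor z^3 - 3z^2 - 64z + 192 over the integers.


Try integer roots (divisors of 192). z=8: p(8)=0.
Divide out (z - 8): quotient is z^2 + 5z - 24.
Factor the quadratic: (z - 3)(z + 8)
Result: (z - 8)(z - 3)(z + 8)


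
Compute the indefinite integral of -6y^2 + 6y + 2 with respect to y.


Reverse power rule on each term:
  ∫ -6y^2 dy = -2y^3
  ∫ 6y dy = 3y^2
  ∫ 2 dy = 2y
F(y) = -2y^3 + 3y^2 + 2y + C


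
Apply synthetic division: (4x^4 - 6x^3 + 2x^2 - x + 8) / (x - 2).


Synthetic division with c = 2. Coefficients: 4, -6, 2, -1, 8
Bring down 4.
  4 * 2 = 8; 8 - 6 = 2
  2 * 2 = 4; 4 + 2 = 6
  6 * 2 = 12; 12 - 1 = 11
  11 * 2 = 22; 22 + 8 = 30
Quotient: 4x^3 + 2x^2 + 6x + 11, Remainder: 30


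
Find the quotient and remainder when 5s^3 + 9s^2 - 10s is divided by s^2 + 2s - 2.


(5s^3 + 9s^2 - 10s) / (s^2 + 2s - 2)
Step 1: 5s * (s^2 + 2s - 2) = 5s^3 + 10s^2 - 10s; subtract.
Step 2: -1 * (s^2 + 2s - 2) = -s^2 - 2s + 2; subtract.
Quotient: 5s - 1, Remainder: 2s - 2


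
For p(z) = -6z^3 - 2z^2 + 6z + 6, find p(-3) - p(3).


p(-3) = 132
p(3) = -156
p(-3) - p(3) = 132 + 156 = 288


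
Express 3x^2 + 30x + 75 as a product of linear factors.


Roots satisfy r1 + r2 = -b/a = -10 and r1*r2 = c/a = 25.
So r1 = -5, r2 = -5.
3x^2 + 30x + 75 = 3(x - r1)(x - r2) = 3(x + 5)(x + 5)


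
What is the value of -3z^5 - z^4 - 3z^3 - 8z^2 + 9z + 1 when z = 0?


Using direct substitution:
  -3 * (0)^5 = 0
  -1 * (0)^4 = 0
  -3 * (0)^3 = 0
  -8 * (0)^2 = 0
  9 * (0)^1 = 0
  constant: 1
Sum = 0 + 0 + 0 + 0 + 0 + 1 = 1


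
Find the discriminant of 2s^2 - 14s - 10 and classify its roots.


D = b^2 - 4ac = (-14)^2 - 4(2)(-10) = 196 + 80 = 276
Since D > 0: two distinct irrational roots


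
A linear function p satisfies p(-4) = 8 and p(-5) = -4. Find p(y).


p(y) = my + b. Using p(-4)=8, p(-5)=-4:
m = (8 + 4)/(-4 + 5) = 12/1 = 12
b = 8 - m*(-4) = 8 + 48 = 56
p(y) = 12y + 56


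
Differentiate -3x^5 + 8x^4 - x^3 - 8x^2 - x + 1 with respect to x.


Apply the power rule term by term:
  d/dx(-3x^5) = -15x^4
  d/dx(8x^4) = 32x^3
  d/dx(-x^3) = -3x^2
  d/dx(-8x^2) = -16x
  d/dx(-x) = -1
  d/dx(1) = 0
p'(x) = -15x^4 + 32x^3 - 3x^2 - 16x - 1


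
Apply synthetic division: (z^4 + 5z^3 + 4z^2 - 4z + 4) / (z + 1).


Synthetic division with c = -1. Coefficients: 1, 5, 4, -4, 4
Bring down 1.
  1 * -1 = -1; -1 + 5 = 4
  4 * -1 = -4; -4 + 4 = 0
  0 * -1 = 0; 0 - 4 = -4
  -4 * -1 = 4; 4 + 4 = 8
Quotient: z^3 + 4z^2 - 4, Remainder: 8


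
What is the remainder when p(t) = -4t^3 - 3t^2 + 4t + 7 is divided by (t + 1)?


By the Remainder Theorem, the remainder equals p(-1):
  -4*(-1)^3 = 4
  -3*(-1)^2 = -3
  4*(-1)^1 = -4
  constant: 7
Sum: 4 - 3 - 4 + 7 = 4


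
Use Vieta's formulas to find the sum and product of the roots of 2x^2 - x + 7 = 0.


For ax^2+bx+c=0: sum = -b/a, product = c/a.
a=2, b=-1, c=7
Sum = -(-1)/2 = 1/2
Product = (7)/2 = 7/2


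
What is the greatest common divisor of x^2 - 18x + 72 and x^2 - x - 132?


Factor each:
  x^2 - 18x + 72 = (x - 12)(x - 6)
  x^2 - x - 132 = (x - 12)(x + 11)
Common monic factor: x - 12


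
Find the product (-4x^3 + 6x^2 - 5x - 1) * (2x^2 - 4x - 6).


Distribute each term of the first polynomial:
  (-4x^3)(2x^2 - 4x - 6) = -8x^5 + 16x^4 + 24x^3
  (6x^2)(2x^2 - 4x - 6) = 12x^4 - 24x^3 - 36x^2
  (-5x)(2x^2 - 4x - 6) = -10x^3 + 20x^2 + 30x
  (-1)(2x^2 - 4x - 6) = -2x^2 + 4x + 6
Sum: -8x^5 + 28x^4 - 10x^3 - 18x^2 + 34x + 6


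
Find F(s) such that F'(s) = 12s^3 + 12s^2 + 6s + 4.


Reverse power rule on each term:
  ∫ 12s^3 ds = 3s^4
  ∫ 12s^2 ds = 4s^3
  ∫ 6s ds = 3s^2
  ∫ 4 ds = 4s
F(s) = 3s^4 + 4s^3 + 3s^2 + 4s + C


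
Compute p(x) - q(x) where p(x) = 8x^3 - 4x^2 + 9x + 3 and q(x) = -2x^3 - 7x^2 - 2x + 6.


Distribute the minus sign:
  (8x^3 - 4x^2 + 9x + 3)
- (-2x^3 - 7x^2 - 2x + 6)
Negate second polynomial: 2x^3 + 7x^2 + 2x - 6
Add: 10x^3 + 3x^2 + 11x - 3


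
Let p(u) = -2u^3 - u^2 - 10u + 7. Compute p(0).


Using direct substitution:
  -2 * (0)^3 = 0
  -1 * (0)^2 = 0
  -10 * (0)^1 = 0
  constant: 7
Sum = 0 + 0 + 0 + 7 = 7


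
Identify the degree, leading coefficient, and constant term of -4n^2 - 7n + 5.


Highest power of n is 2, with coefficient -4. Constant term is 5.
Degree = 2, leading coefficient = -4, constant term = 5


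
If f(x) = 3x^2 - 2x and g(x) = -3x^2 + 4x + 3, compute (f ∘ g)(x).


Substitute g(x) into f:
f(g(x)) = 3*(-3x^2 + 4x + 3)^2 + (-2)*(-3x^2 + 4x + 3)
(-3x^2 + 4x + 3)^2 = 9x^4 - 24x^3 - 2x^2 + 24x + 9
Expand and combine: 27x^4 - 72x^3 + 64x + 21


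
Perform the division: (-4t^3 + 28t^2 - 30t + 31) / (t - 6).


(-4t^3 + 28t^2 - 30t + 31) / (t - 6)
Step 1: -4t^2 * (t - 6) = -4t^3 + 24t^2; subtract.
Step 2: 4t * (t - 6) = 4t^2 - 24t; subtract.
Step 3: -6 * (t - 6) = -6t + 36; subtract.
Quotient: -4t^2 + 4t - 6, Remainder: -5


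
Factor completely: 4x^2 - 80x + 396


Roots satisfy r1 + r2 = -b/a = 20 and r1*r2 = c/a = 99.
So r1 = 9, r2 = 11.
4x^2 - 80x + 396 = 4(x - r1)(x - r2) = 4(x - 9)(x - 11)


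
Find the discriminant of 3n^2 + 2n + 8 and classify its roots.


D = b^2 - 4ac = (2)^2 - 4(3)(8) = 4 - 96 = -92
Since D < 0: two complex conjugate roots (no real roots)


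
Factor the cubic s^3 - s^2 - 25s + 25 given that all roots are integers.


Try integer roots (divisors of 25). s=-5: p(-5)=0.
Divide out (s + 5): quotient is s^2 - 6s + 5.
Factor the quadratic: (s - 5)(s - 1)
Result: (s + 5)(s - 5)(s - 1)


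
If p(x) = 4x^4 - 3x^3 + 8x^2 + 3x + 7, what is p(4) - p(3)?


p(4) = 979
p(3) = 331
p(4) - p(3) = 979 - 331 = 648


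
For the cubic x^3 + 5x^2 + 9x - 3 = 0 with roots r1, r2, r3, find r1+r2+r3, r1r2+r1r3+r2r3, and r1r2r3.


Monic cubic x^3+bx^2+cx+d=0: sum=-b, pairwise sum=c, product=-d.
b=5, c=9, d=-3
r1+r2+r3 = -5
r1r2+r1r3+r2r3 = 9
r1r2r3 = 3


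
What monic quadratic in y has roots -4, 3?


p(y) = (y + 4)(y - 3)
Expand: y^2 + y - 12


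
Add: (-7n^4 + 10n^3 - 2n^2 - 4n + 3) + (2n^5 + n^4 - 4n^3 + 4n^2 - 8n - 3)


Align terms by degree and add:
  -7n^4 + 10n^3 - 2n^2 - 4n + 3
+ 2n^5 + n^4 - 4n^3 + 4n^2 - 8n - 3
= 2n^5 - 6n^4 + 6n^3 + 2n^2 - 12n


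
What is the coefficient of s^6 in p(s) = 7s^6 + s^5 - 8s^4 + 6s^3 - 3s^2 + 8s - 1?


Read off the coefficient of s^6: 7


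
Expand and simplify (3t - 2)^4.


Expand (3t - 2)^4 by repeated multiplication:
  (3t - 2)^2 = 9t^2 - 12t + 4
  (3t - 2)^3 = 27t^3 - 54t^2 + 36t - 8
= 81t^4 - 216t^3 + 216t^2 - 96t + 16


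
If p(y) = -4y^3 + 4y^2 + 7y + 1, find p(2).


Using direct substitution:
  -4 * (2)^3 = -32
  4 * (2)^2 = 16
  7 * (2)^1 = 14
  constant: 1
Sum = -32 + 16 + 14 + 1 = -1


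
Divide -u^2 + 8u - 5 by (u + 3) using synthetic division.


Synthetic division with c = -3. Coefficients: -1, 8, -5
Bring down -1.
  -1 * -3 = 3; 3 + 8 = 11
  11 * -3 = -33; -33 - 5 = -38
Quotient: -u + 11, Remainder: -38


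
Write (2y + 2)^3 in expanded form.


Expand (2y + 2)^3 by repeated multiplication:
  (2y + 2)^2 = 4y^2 + 8y + 4
= 8y^3 + 24y^2 + 24y + 8


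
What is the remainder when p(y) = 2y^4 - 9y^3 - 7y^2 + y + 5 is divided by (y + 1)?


By the Remainder Theorem, the remainder equals p(-1):
  2*(-1)^4 = 2
  -9*(-1)^3 = 9
  -7*(-1)^2 = -7
  1*(-1)^1 = -1
  constant: 5
Sum: 2 + 9 - 7 - 1 + 5 = 8


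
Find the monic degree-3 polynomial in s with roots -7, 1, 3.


p(s) = (s + 7)(s - 1)(s - 3)
Expand: s^3 + 3s^2 - 25s + 21


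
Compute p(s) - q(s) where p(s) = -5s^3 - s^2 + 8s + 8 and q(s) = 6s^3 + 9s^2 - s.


Distribute the minus sign:
  (-5s^3 - s^2 + 8s + 8)
- (6s^3 + 9s^2 - s)
Negate second polynomial: -6s^3 - 9s^2 + s
Add: -11s^3 - 10s^2 + 9s + 8


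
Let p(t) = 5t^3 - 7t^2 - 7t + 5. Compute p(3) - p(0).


p(3) = 56
p(0) = 5
p(3) - p(0) = 56 - 5 = 51


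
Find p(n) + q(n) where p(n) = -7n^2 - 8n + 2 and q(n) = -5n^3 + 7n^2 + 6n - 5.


Align terms by degree and add:
  -7n^2 - 8n + 2
  -5n^3 + 7n^2 + 6n - 5
= -5n^3 - 2n - 3


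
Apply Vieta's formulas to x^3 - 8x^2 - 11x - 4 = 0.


Monic cubic x^3+bx^2+cx+d=0: sum=-b, pairwise sum=c, product=-d.
b=-8, c=-11, d=-4
r1+r2+r3 = 8
r1r2+r1r3+r2r3 = -11
r1r2r3 = 4


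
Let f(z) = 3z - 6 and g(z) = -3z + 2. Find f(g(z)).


Substitute g(z) into f:
f(g(z)) = 3*(-3z + 2) + (-6)
Expand and combine: -9z


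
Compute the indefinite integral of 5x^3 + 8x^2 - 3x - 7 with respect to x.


Reverse power rule on each term:
  ∫ 5x^3 dx = (5/4)x^4
  ∫ 8x^2 dx = (8/3)x^3
  ∫ -3x dx = -(3/2)x^2
  ∫ -7 dx = -7x
F(x) = (5/4)x^4 + (8/3)x^3 - (3/2)x^2 - 7x + C


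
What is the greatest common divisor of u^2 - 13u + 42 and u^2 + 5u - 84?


Factor each:
  u^2 - 13u + 42 = (u - 7)(u - 6)
  u^2 + 5u - 84 = (u - 7)(u + 12)
Common monic factor: u - 7


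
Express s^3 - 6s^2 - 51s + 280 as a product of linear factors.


Try integer roots (divisors of 280). s=8: p(8)=0.
Divide out (s - 8): quotient is s^2 + 2s - 35.
Factor the quadratic: (s + 7)(s - 5)
Result: (s - 8)(s + 7)(s - 5)


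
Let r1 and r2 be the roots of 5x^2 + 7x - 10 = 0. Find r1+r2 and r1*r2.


For ax^2+bx+c=0: sum = -b/a, product = c/a.
a=5, b=7, c=-10
Sum = -(7)/5 = -7/5
Product = (-10)/5 = -2


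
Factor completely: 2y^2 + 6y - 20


Roots satisfy r1 + r2 = -b/a = -3 and r1*r2 = c/a = -10.
So r1 = 2, r2 = -5.
2y^2 + 6y - 20 = 2(y - r1)(y - r2) = 2(y - 2)(y + 5)


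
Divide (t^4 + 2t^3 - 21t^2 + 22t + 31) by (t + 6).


(t^4 + 2t^3 - 21t^2 + 22t + 31) / (t + 6)
Step 1: t^3 * (t + 6) = t^4 + 6t^3; subtract.
Step 2: -4t^2 * (t + 6) = -4t^3 - 24t^2; subtract.
Step 3: 3t * (t + 6) = 3t^2 + 18t; subtract.
Step 4: 4 * (t + 6) = 4t + 24; subtract.
Quotient: t^3 - 4t^2 + 3t + 4, Remainder: 7


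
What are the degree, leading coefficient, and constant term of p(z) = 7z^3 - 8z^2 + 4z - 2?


Highest power of z is 3, with coefficient 7. Constant term is -2.
Degree = 3, leading coefficient = 7, constant term = -2


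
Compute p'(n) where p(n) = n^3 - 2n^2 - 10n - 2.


Apply the power rule term by term:
  d/dn(n^3) = 3n^2
  d/dn(-2n^2) = -4n
  d/dn(-10n) = -10
  d/dn(-2) = 0
p'(n) = 3n^2 - 4n - 10


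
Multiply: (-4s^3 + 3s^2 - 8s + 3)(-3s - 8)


Distribute each term of the first polynomial:
  (-4s^3)(-3s - 8) = 12s^4 + 32s^3
  (3s^2)(-3s - 8) = -9s^3 - 24s^2
  (-8s)(-3s - 8) = 24s^2 + 64s
  (3)(-3s - 8) = -9s - 24
Sum: 12s^4 + 23s^3 + 55s - 24


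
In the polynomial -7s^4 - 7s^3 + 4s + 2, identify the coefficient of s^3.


Read off the coefficient of s^3: -7


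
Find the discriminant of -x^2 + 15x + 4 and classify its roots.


D = b^2 - 4ac = (15)^2 - 4(-1)(4) = 225 + 16 = 241
Since D > 0: two distinct irrational roots


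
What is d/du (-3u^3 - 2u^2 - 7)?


Apply the power rule term by term:
  d/du(-3u^3) = -9u^2
  d/du(-2u^2) = -4u
  d/du(-7) = 0
p'(u) = -9u^2 - 4u


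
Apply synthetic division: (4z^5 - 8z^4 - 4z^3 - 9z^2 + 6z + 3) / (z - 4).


Synthetic division with c = 4. Coefficients: 4, -8, -4, -9, 6, 3
Bring down 4.
  4 * 4 = 16; 16 - 8 = 8
  8 * 4 = 32; 32 - 4 = 28
  28 * 4 = 112; 112 - 9 = 103
  103 * 4 = 412; 412 + 6 = 418
  418 * 4 = 1672; 1672 + 3 = 1675
Quotient: 4z^4 + 8z^3 + 28z^2 + 103z + 418, Remainder: 1675


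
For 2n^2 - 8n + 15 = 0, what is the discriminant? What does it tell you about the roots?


D = b^2 - 4ac = (-8)^2 - 4(2)(15) = 64 - 120 = -56
Since D < 0: two complex conjugate roots (no real roots)


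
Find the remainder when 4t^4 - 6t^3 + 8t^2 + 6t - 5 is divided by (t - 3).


By the Remainder Theorem, the remainder equals p(3):
  4*(3)^4 = 324
  -6*(3)^3 = -162
  8*(3)^2 = 72
  6*(3)^1 = 18
  constant: -5
Sum: 324 - 162 + 72 + 18 - 5 = 247


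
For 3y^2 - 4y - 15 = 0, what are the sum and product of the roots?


For ay^2+by+c=0: sum = -b/a, product = c/a.
a=3, b=-4, c=-15
Sum = -(-4)/3 = 4/3
Product = (-15)/3 = -5


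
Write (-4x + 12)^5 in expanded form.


Expand (-4x + 12)^5 by repeated multiplication:
  (-4x + 12)^2 = 16x^2 - 96x + 144
  (-4x + 12)^3 = -64x^3 + 576x^2 - 1728x + 1728
  (-4x + 12)^4 = 256x^4 - 3072x^3 + 13824x^2 - 27648x + 20736
= -1024x^5 + 15360x^4 - 92160x^3 + 276480x^2 - 414720x + 248832


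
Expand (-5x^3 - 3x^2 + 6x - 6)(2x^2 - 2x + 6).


Distribute each term of the first polynomial:
  (-5x^3)(2x^2 - 2x + 6) = -10x^5 + 10x^4 - 30x^3
  (-3x^2)(2x^2 - 2x + 6) = -6x^4 + 6x^3 - 18x^2
  (6x)(2x^2 - 2x + 6) = 12x^3 - 12x^2 + 36x
  (-6)(2x^2 - 2x + 6) = -12x^2 + 12x - 36
Sum: -10x^5 + 4x^4 - 12x^3 - 42x^2 + 48x - 36


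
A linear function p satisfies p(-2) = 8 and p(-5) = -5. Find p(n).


p(n) = mn + b. Using p(-2)=8, p(-5)=-5:
m = (8 + 5)/(-2 + 5) = 13/3 = 13/3
b = 8 - m*(-2) = 8 + 26/3 = 50/3
p(n) = (13/3)n + (50/3)


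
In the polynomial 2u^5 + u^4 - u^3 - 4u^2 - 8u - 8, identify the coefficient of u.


Read off the coefficient of u: -8


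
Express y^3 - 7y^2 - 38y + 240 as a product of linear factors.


Try integer roots (divisors of 240). y=5: p(5)=0.
Divide out (y - 5): quotient is y^2 - 2y - 48.
Factor the quadratic: (y + 6)(y - 8)
Result: (y - 5)(y + 6)(y - 8)


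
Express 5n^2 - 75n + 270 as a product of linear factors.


Roots satisfy r1 + r2 = -b/a = 15 and r1*r2 = c/a = 54.
So r1 = 6, r2 = 9.
5n^2 - 75n + 270 = 5(n - r1)(n - r2) = 5(n - 6)(n - 9)


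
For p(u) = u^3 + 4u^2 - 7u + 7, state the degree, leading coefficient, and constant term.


Highest power of u is 3, with coefficient 1. Constant term is 7.
Degree = 3, leading coefficient = 1, constant term = 7


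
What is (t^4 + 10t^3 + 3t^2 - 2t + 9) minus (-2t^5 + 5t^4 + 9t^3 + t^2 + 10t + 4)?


Distribute the minus sign:
  (t^4 + 10t^3 + 3t^2 - 2t + 9)
- (-2t^5 + 5t^4 + 9t^3 + t^2 + 10t + 4)
Negate second polynomial: 2t^5 - 5t^4 - 9t^3 - t^2 - 10t - 4
Add: 2t^5 - 4t^4 + t^3 + 2t^2 - 12t + 5


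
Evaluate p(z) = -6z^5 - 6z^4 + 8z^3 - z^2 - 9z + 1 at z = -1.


Using direct substitution:
  -6 * (-1)^5 = 6
  -6 * (-1)^4 = -6
  8 * (-1)^3 = -8
  -1 * (-1)^2 = -1
  -9 * (-1)^1 = 9
  constant: 1
Sum = 6 - 6 - 8 - 1 + 9 + 1 = 1


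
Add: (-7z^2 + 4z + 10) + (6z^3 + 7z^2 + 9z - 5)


Align terms by degree and add:
  -7z^2 + 4z + 10
+ 6z^3 + 7z^2 + 9z - 5
= 6z^3 + 13z + 5


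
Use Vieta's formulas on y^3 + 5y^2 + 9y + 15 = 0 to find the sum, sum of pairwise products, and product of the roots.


Monic cubic y^3+by^2+cy+d=0: sum=-b, pairwise sum=c, product=-d.
b=5, c=9, d=15
r1+r2+r3 = -5
r1r2+r1r3+r2r3 = 9
r1r2r3 = -15


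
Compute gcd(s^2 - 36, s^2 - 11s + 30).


Factor each:
  s^2 - 36 = (s - 6)(s + 6)
  s^2 - 11s + 30 = (s - 6)(s - 5)
Common monic factor: s - 6


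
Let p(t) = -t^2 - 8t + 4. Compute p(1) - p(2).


p(1) = -5
p(2) = -16
p(1) - p(2) = -5 + 16 = 11


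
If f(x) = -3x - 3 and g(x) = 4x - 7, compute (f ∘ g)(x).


Substitute g(x) into f:
f(g(x)) = -3*(4x - 7) + (-3)
Expand and combine: -12x + 18


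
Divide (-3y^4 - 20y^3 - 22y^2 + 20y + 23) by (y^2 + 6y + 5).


(-3y^4 - 20y^3 - 22y^2 + 20y + 23) / (y^2 + 6y + 5)
Step 1: -3y^2 * (y^2 + 6y + 5) = -3y^4 - 18y^3 - 15y^2; subtract.
Step 2: -2y * (y^2 + 6y + 5) = -2y^3 - 12y^2 - 10y; subtract.
Step 3: 5 * (y^2 + 6y + 5) = 5y^2 + 30y + 25; subtract.
Quotient: -3y^2 - 2y + 5, Remainder: -2


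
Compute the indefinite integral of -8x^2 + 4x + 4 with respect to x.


Reverse power rule on each term:
  ∫ -8x^2 dx = -(8/3)x^3
  ∫ 4x dx = 2x^2
  ∫ 4 dx = 4x
F(x) = -(8/3)x^3 + 2x^2 + 4x + C


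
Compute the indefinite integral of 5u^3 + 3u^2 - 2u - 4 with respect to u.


Reverse power rule on each term:
  ∫ 5u^3 du = (5/4)u^4
  ∫ 3u^2 du = u^3
  ∫ -2u du = -u^2
  ∫ -4 du = -4u
F(u) = (5/4)u^4 + u^3 - u^2 - 4u + C


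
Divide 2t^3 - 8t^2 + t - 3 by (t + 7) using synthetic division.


Synthetic division with c = -7. Coefficients: 2, -8, 1, -3
Bring down 2.
  2 * -7 = -14; -14 - 8 = -22
  -22 * -7 = 154; 154 + 1 = 155
  155 * -7 = -1085; -1085 - 3 = -1088
Quotient: 2t^2 - 22t + 155, Remainder: -1088


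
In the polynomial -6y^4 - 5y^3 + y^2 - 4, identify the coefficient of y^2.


Read off the coefficient of y^2: 1


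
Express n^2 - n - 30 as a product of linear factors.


Roots satisfy r1 + r2 = -b/a = 1 and r1*r2 = c/a = -30.
So r1 = 6, r2 = -5.
n^2 - n - 30 = (n - r1)(n - r2) = (n - 6)(n + 5)


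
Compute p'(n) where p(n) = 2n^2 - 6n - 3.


Apply the power rule term by term:
  d/dn(2n^2) = 4n
  d/dn(-6n) = -6
  d/dn(-3) = 0
p'(n) = 4n - 6


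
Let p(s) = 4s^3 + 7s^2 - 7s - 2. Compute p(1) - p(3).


p(1) = 2
p(3) = 148
p(1) - p(3) = 2 - 148 = -146


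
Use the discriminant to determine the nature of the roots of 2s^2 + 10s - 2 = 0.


D = b^2 - 4ac = (10)^2 - 4(2)(-2) = 100 + 16 = 116
Since D > 0: two distinct irrational roots


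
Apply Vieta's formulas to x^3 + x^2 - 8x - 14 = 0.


Monic cubic x^3+bx^2+cx+d=0: sum=-b, pairwise sum=c, product=-d.
b=1, c=-8, d=-14
r1+r2+r3 = -1
r1r2+r1r3+r2r3 = -8
r1r2r3 = 14


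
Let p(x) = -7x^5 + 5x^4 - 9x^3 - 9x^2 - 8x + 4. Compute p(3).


Using direct substitution:
  -7 * (3)^5 = -1701
  5 * (3)^4 = 405
  -9 * (3)^3 = -243
  -9 * (3)^2 = -81
  -8 * (3)^1 = -24
  constant: 4
Sum = -1701 + 405 - 243 - 81 - 24 + 4 = -1640


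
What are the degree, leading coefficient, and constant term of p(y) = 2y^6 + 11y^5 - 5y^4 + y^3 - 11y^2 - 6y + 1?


Highest power of y is 6, with coefficient 2. Constant term is 1.
Degree = 6, leading coefficient = 2, constant term = 1


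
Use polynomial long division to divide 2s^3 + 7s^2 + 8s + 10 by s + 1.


(2s^3 + 7s^2 + 8s + 10) / (s + 1)
Step 1: 2s^2 * (s + 1) = 2s^3 + 2s^2; subtract.
Step 2: 5s * (s + 1) = 5s^2 + 5s; subtract.
Step 3: 3 * (s + 1) = 3s + 3; subtract.
Quotient: 2s^2 + 5s + 3, Remainder: 7


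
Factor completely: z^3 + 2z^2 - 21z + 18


Try integer roots (divisors of 18). z=1: p(1)=0.
Divide out (z - 1): quotient is z^2 + 3z - 18.
Factor the quadratic: (z - 3)(z + 6)
Result: (z - 1)(z - 3)(z + 6)


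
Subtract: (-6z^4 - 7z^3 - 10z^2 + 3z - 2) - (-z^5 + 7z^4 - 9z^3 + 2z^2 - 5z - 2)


Distribute the minus sign:
  (-6z^4 - 7z^3 - 10z^2 + 3z - 2)
- (-z^5 + 7z^4 - 9z^3 + 2z^2 - 5z - 2)
Negate second polynomial: z^5 - 7z^4 + 9z^3 - 2z^2 + 5z + 2
Add: z^5 - 13z^4 + 2z^3 - 12z^2 + 8z


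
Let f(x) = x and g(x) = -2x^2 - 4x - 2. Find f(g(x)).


Substitute g(x) into f:
f(g(x)) = 1*(-2x^2 - 4x - 2)
Expand and combine: -2x^2 - 4x - 2


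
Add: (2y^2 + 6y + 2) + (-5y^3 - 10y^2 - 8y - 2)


Align terms by degree and add:
  2y^2 + 6y + 2
  -5y^3 - 10y^2 - 8y - 2
= -5y^3 - 8y^2 - 2y


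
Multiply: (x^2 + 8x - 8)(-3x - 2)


Distribute each term of the first polynomial:
  (x^2)(-3x - 2) = -3x^3 - 2x^2
  (8x)(-3x - 2) = -24x^2 - 16x
  (-8)(-3x - 2) = 24x + 16
Sum: -3x^3 - 26x^2 + 8x + 16


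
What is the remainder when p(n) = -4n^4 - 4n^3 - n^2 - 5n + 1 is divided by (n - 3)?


By the Remainder Theorem, the remainder equals p(3):
  -4*(3)^4 = -324
  -4*(3)^3 = -108
  -1*(3)^2 = -9
  -5*(3)^1 = -15
  constant: 1
Sum: -324 - 108 - 9 - 15 + 1 = -455


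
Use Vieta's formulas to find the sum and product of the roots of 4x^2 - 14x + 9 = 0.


For ax^2+bx+c=0: sum = -b/a, product = c/a.
a=4, b=-14, c=9
Sum = -(-14)/4 = 7/2
Product = (9)/4 = 9/4


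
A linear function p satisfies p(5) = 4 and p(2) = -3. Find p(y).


p(y) = my + b. Using p(5)=4, p(2)=-3:
m = (4 + 3)/(5 - 2) = 7/3 = 7/3
b = 4 - m*(5) = 4 - 35/3 = -23/3
p(y) = (7/3)y - (23/3)


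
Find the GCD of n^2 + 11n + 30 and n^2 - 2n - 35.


Factor each:
  n^2 + 11n + 30 = (n + 5)(n + 6)
  n^2 - 2n - 35 = (n + 5)(n - 7)
Common monic factor: n + 5


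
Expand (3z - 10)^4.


Expand (3z - 10)^4 by repeated multiplication:
  (3z - 10)^2 = 9z^2 - 60z + 100
  (3z - 10)^3 = 27z^3 - 270z^2 + 900z - 1000
= 81z^4 - 1080z^3 + 5400z^2 - 12000z + 10000


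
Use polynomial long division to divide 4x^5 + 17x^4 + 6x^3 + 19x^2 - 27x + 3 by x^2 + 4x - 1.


(4x^5 + 17x^4 + 6x^3 + 19x^2 - 27x + 3) / (x^2 + 4x - 1)
Step 1: 4x^3 * (x^2 + 4x - 1) = 4x^5 + 16x^4 - 4x^3; subtract.
Step 2: x^2 * (x^2 + 4x - 1) = x^4 + 4x^3 - x^2; subtract.
Step 3: 6x * (x^2 + 4x - 1) = 6x^3 + 24x^2 - 6x; subtract.
Step 4: -4 * (x^2 + 4x - 1) = -4x^2 - 16x + 4; subtract.
Quotient: 4x^3 + x^2 + 6x - 4, Remainder: -5x - 1


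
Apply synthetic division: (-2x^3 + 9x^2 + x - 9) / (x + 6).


Synthetic division with c = -6. Coefficients: -2, 9, 1, -9
Bring down -2.
  -2 * -6 = 12; 12 + 9 = 21
  21 * -6 = -126; -126 + 1 = -125
  -125 * -6 = 750; 750 - 9 = 741
Quotient: -2x^2 + 21x - 125, Remainder: 741


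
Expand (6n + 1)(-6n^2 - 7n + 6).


Distribute each term of the first polynomial:
  (6n)(-6n^2 - 7n + 6) = -36n^3 - 42n^2 + 36n
  (1)(-6n^2 - 7n + 6) = -6n^2 - 7n + 6
Sum: -36n^3 - 48n^2 + 29n + 6


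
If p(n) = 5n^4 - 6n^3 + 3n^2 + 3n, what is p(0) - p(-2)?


p(0) = 0
p(-2) = 134
p(0) - p(-2) = 0 - 134 = -134


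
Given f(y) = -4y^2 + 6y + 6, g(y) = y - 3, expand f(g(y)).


Substitute g(y) into f:
f(g(y)) = -4*(y - 3)^2 + 6*(y - 3) + 6
(y - 3)^2 = y^2 - 6y + 9
Expand and combine: -4y^2 + 30y - 48


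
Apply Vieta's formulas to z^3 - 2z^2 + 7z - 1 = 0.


Monic cubic z^3+bz^2+cz+d=0: sum=-b, pairwise sum=c, product=-d.
b=-2, c=7, d=-1
r1+r2+r3 = 2
r1r2+r1r3+r2r3 = 7
r1r2r3 = 1


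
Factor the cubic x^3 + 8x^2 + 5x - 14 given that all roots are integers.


Try integer roots (divisors of -14). x=-7: p(-7)=0.
Divide out (x + 7): quotient is x^2 + x - 2.
Factor the quadratic: (x - 1)(x + 2)
Result: (x + 7)(x - 1)(x + 2)


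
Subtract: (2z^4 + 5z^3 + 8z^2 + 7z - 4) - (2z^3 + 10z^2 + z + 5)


Distribute the minus sign:
  (2z^4 + 5z^3 + 8z^2 + 7z - 4)
- (2z^3 + 10z^2 + z + 5)
Negate second polynomial: -2z^3 - 10z^2 - z - 5
Add: 2z^4 + 3z^3 - 2z^2 + 6z - 9


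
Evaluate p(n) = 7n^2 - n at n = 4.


Using direct substitution:
  7 * (4)^2 = 112
  -1 * (4)^1 = -4
  constant: 0
Sum = 112 - 4 + 0 = 108


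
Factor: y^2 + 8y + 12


Roots satisfy r1 + r2 = -b/a = -8 and r1*r2 = c/a = 12.
So r1 = -6, r2 = -2.
y^2 + 8y + 12 = (y - r1)(y - r2) = (y + 6)(y + 2)


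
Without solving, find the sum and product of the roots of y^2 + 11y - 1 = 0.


For ay^2+by+c=0: sum = -b/a, product = c/a.
a=1, b=11, c=-1
Sum = -(11)/1 = -11
Product = (-1)/1 = -1


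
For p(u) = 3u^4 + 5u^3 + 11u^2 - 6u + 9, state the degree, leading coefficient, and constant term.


Highest power of u is 4, with coefficient 3. Constant term is 9.
Degree = 4, leading coefficient = 3, constant term = 9


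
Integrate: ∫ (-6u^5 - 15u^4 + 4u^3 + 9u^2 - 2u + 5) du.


Reverse power rule on each term:
  ∫ -6u^5 du = -u^6
  ∫ -15u^4 du = -3u^5
  ∫ 4u^3 du = u^4
  ∫ 9u^2 du = 3u^3
  ∫ -2u du = -u^2
  ∫ 5 du = 5u
F(u) = -u^6 - 3u^5 + u^4 + 3u^3 - u^2 + 5u + C


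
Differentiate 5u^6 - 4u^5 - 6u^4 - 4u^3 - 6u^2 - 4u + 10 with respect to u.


Apply the power rule term by term:
  d/du(5u^6) = 30u^5
  d/du(-4u^5) = -20u^4
  d/du(-6u^4) = -24u^3
  d/du(-4u^3) = -12u^2
  d/du(-6u^2) = -12u
  d/du(-4u) = -4
  d/du(10) = 0
p'(u) = 30u^5 - 20u^4 - 24u^3 - 12u^2 - 12u - 4


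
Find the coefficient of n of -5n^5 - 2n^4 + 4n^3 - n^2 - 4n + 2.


Read off the coefficient of n: -4


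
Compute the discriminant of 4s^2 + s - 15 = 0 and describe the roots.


D = b^2 - 4ac = (1)^2 - 4(4)(-15) = 1 + 240 = 241
Since D > 0: two distinct irrational roots


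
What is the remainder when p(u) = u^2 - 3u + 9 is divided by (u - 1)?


By the Remainder Theorem, the remainder equals p(1):
  1*(1)^2 = 1
  -3*(1)^1 = -3
  constant: 9
Sum: 1 - 3 + 9 = 7


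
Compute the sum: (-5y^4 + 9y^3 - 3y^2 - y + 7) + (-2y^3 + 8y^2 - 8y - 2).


Align terms by degree and add:
  -5y^4 + 9y^3 - 3y^2 - y + 7
  -2y^3 + 8y^2 - 8y - 2
= -5y^4 + 7y^3 + 5y^2 - 9y + 5


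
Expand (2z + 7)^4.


Expand (2z + 7)^4 by repeated multiplication:
  (2z + 7)^2 = 4z^2 + 28z + 49
  (2z + 7)^3 = 8z^3 + 84z^2 + 294z + 343
= 16z^4 + 224z^3 + 1176z^2 + 2744z + 2401


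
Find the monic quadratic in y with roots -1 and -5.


p(y) = (y + 1)(y + 5)
Expand: y^2 + 6y + 5


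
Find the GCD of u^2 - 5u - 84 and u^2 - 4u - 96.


Factor each:
  u^2 - 5u - 84 = (u - 12)(u + 7)
  u^2 - 4u - 96 = (u - 12)(u + 8)
Common monic factor: u - 12


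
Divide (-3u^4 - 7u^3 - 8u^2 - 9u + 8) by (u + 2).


(-3u^4 - 7u^3 - 8u^2 - 9u + 8) / (u + 2)
Step 1: -3u^3 * (u + 2) = -3u^4 - 6u^3; subtract.
Step 2: -u^2 * (u + 2) = -u^3 - 2u^2; subtract.
Step 3: -6u * (u + 2) = -6u^2 - 12u; subtract.
Step 4: 3 * (u + 2) = 3u + 6; subtract.
Quotient: -3u^3 - u^2 - 6u + 3, Remainder: 2


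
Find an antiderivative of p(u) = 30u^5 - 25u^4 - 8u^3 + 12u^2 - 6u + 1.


Reverse power rule on each term:
  ∫ 30u^5 du = 5u^6
  ∫ -25u^4 du = -5u^5
  ∫ -8u^3 du = -2u^4
  ∫ 12u^2 du = 4u^3
  ∫ -6u du = -3u^2
  ∫ 1 du = u
F(u) = 5u^6 - 5u^5 - 2u^4 + 4u^3 - 3u^2 + u + C


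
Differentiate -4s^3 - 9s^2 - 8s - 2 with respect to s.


Apply the power rule term by term:
  d/ds(-4s^3) = -12s^2
  d/ds(-9s^2) = -18s
  d/ds(-8s) = -8
  d/ds(-2) = 0
p'(s) = -12s^2 - 18s - 8


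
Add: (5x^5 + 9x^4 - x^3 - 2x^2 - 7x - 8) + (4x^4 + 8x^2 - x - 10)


Align terms by degree and add:
  5x^5 + 9x^4 - x^3 - 2x^2 - 7x - 8
+ 4x^4 + 8x^2 - x - 10
= 5x^5 + 13x^4 - x^3 + 6x^2 - 8x - 18


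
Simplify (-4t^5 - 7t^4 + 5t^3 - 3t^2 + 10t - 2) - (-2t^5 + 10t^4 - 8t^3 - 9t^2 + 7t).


Distribute the minus sign:
  (-4t^5 - 7t^4 + 5t^3 - 3t^2 + 10t - 2)
- (-2t^5 + 10t^4 - 8t^3 - 9t^2 + 7t)
Negate second polynomial: 2t^5 - 10t^4 + 8t^3 + 9t^2 - 7t
Add: -2t^5 - 17t^4 + 13t^3 + 6t^2 + 3t - 2


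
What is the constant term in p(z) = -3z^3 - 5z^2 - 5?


Read off the constant term: -5


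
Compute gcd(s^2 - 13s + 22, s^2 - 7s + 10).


Factor each:
  s^2 - 13s + 22 = (s - 2)(s - 11)
  s^2 - 7s + 10 = (s - 2)(s - 5)
Common monic factor: s - 2


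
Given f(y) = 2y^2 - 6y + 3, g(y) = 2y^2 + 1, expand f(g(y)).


Substitute g(y) into f:
f(g(y)) = 2*(2y^2 + 1)^2 + (-6)*(2y^2 + 1) + 3
(2y^2 + 1)^2 = 4y^4 + 4y^2 + 1
Expand and combine: 8y^4 - 4y^2 - 1


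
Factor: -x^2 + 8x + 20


Roots satisfy r1 + r2 = -b/a = 8 and r1*r2 = c/a = -20.
So r1 = 10, r2 = -2.
-x^2 + 8x + 20 = -(x - r1)(x - r2) = -(x - 10)(x + 2)


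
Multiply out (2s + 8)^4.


Expand (2s + 8)^4 by repeated multiplication:
  (2s + 8)^2 = 4s^2 + 32s + 64
  (2s + 8)^3 = 8s^3 + 96s^2 + 384s + 512
= 16s^4 + 256s^3 + 1536s^2 + 4096s + 4096


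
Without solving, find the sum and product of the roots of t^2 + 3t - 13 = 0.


For at^2+bt+c=0: sum = -b/a, product = c/a.
a=1, b=3, c=-13
Sum = -(3)/1 = -3
Product = (-13)/1 = -13


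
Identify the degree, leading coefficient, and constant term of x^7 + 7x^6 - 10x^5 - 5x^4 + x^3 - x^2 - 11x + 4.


Highest power of x is 7, with coefficient 1. Constant term is 4.
Degree = 7, leading coefficient = 1, constant term = 4


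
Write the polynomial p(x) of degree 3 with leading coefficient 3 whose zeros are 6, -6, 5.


p(x) = 3(x - 6)(x + 6)(x - 5)
Expand: 3x^3 - 15x^2 - 108x + 540


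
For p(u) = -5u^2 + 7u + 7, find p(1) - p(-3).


p(1) = 9
p(-3) = -59
p(1) - p(-3) = 9 + 59 = 68


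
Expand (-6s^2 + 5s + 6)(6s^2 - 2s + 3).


Distribute each term of the first polynomial:
  (-6s^2)(6s^2 - 2s + 3) = -36s^4 + 12s^3 - 18s^2
  (5s)(6s^2 - 2s + 3) = 30s^3 - 10s^2 + 15s
  (6)(6s^2 - 2s + 3) = 36s^2 - 12s + 18
Sum: -36s^4 + 42s^3 + 8s^2 + 3s + 18


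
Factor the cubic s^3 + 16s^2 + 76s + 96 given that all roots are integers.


Try integer roots (divisors of 96). s=-8: p(-8)=0.
Divide out (s + 8): quotient is s^2 + 8s + 12.
Factor the quadratic: (s + 2)(s + 6)
Result: (s + 8)(s + 2)(s + 6)


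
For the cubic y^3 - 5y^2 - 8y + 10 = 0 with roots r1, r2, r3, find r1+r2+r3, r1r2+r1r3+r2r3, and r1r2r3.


Monic cubic y^3+by^2+cy+d=0: sum=-b, pairwise sum=c, product=-d.
b=-5, c=-8, d=10
r1+r2+r3 = 5
r1r2+r1r3+r2r3 = -8
r1r2r3 = -10


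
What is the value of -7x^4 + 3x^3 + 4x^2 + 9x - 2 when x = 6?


Using direct substitution:
  -7 * (6)^4 = -9072
  3 * (6)^3 = 648
  4 * (6)^2 = 144
  9 * (6)^1 = 54
  constant: -2
Sum = -9072 + 648 + 144 + 54 - 2 = -8228


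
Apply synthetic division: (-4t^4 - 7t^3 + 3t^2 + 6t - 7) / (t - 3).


Synthetic division with c = 3. Coefficients: -4, -7, 3, 6, -7
Bring down -4.
  -4 * 3 = -12; -12 - 7 = -19
  -19 * 3 = -57; -57 + 3 = -54
  -54 * 3 = -162; -162 + 6 = -156
  -156 * 3 = -468; -468 - 7 = -475
Quotient: -4t^3 - 19t^2 - 54t - 156, Remainder: -475


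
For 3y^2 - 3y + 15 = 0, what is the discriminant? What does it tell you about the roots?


D = b^2 - 4ac = (-3)^2 - 4(3)(15) = 9 - 180 = -171
Since D < 0: two complex conjugate roots (no real roots)


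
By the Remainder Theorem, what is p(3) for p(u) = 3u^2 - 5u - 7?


By the Remainder Theorem, the remainder equals p(3):
  3*(3)^2 = 27
  -5*(3)^1 = -15
  constant: -7
Sum: 27 - 15 - 7 = 5


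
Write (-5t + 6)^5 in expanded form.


Expand (-5t + 6)^5 by repeated multiplication:
  (-5t + 6)^2 = 25t^2 - 60t + 36
  (-5t + 6)^3 = -125t^3 + 450t^2 - 540t + 216
  (-5t + 6)^4 = 625t^4 - 3000t^3 + 5400t^2 - 4320t + 1296
= -3125t^5 + 18750t^4 - 45000t^3 + 54000t^2 - 32400t + 7776


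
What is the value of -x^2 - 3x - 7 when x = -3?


Using direct substitution:
  -1 * (-3)^2 = -9
  -3 * (-3)^1 = 9
  constant: -7
Sum = -9 + 9 - 7 = -7


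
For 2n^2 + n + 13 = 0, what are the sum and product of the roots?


For an^2+bn+c=0: sum = -b/a, product = c/a.
a=2, b=1, c=13
Sum = -(1)/2 = -1/2
Product = (13)/2 = 13/2


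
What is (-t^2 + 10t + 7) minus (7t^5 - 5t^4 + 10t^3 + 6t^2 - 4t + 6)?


Distribute the minus sign:
  (-t^2 + 10t + 7)
- (7t^5 - 5t^4 + 10t^3 + 6t^2 - 4t + 6)
Negate second polynomial: -7t^5 + 5t^4 - 10t^3 - 6t^2 + 4t - 6
Add: -7t^5 + 5t^4 - 10t^3 - 7t^2 + 14t + 1


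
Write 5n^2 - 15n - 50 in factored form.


Roots satisfy r1 + r2 = -b/a = 3 and r1*r2 = c/a = -10.
So r1 = -2, r2 = 5.
5n^2 - 15n - 50 = 5(n - r1)(n - r2) = 5(n + 2)(n - 5)


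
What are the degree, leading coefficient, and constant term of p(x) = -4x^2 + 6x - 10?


Highest power of x is 2, with coefficient -4. Constant term is -10.
Degree = 2, leading coefficient = -4, constant term = -10


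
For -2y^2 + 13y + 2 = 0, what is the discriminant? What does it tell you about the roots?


D = b^2 - 4ac = (13)^2 - 4(-2)(2) = 169 + 16 = 185
Since D > 0: two distinct irrational roots


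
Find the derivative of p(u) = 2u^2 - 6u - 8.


Apply the power rule term by term:
  d/du(2u^2) = 4u
  d/du(-6u) = -6
  d/du(-8) = 0
p'(u) = 4u - 6


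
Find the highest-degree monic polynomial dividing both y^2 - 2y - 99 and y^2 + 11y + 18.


Factor each:
  y^2 - 2y - 99 = (y + 9)(y - 11)
  y^2 + 11y + 18 = (y + 9)(y + 2)
Common monic factor: y + 9


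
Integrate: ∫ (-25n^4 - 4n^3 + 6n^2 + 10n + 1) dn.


Reverse power rule on each term:
  ∫ -25n^4 dn = -5n^5
  ∫ -4n^3 dn = -n^4
  ∫ 6n^2 dn = 2n^3
  ∫ 10n dn = 5n^2
  ∫ 1 dn = n
F(n) = -5n^5 - n^4 + 2n^3 + 5n^2 + n + C


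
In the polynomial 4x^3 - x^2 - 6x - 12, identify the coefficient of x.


Read off the coefficient of x: -6


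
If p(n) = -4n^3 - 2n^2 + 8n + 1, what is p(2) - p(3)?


p(2) = -23
p(3) = -101
p(2) - p(3) = -23 + 101 = 78


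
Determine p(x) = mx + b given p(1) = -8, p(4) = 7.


p(x) = mx + b. Using p(1)=-8, p(4)=7:
m = (-8 - 7)/(1 - 4) = -15/-3 = 5
b = -8 - m*(1) = -8 - 5 = -13
p(x) = 5x - 13


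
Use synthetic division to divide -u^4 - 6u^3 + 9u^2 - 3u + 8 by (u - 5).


Synthetic division with c = 5. Coefficients: -1, -6, 9, -3, 8
Bring down -1.
  -1 * 5 = -5; -5 - 6 = -11
  -11 * 5 = -55; -55 + 9 = -46
  -46 * 5 = -230; -230 - 3 = -233
  -233 * 5 = -1165; -1165 + 8 = -1157
Quotient: -u^3 - 11u^2 - 46u - 233, Remainder: -1157


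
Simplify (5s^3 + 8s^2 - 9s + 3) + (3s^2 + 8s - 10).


Align terms by degree and add:
  5s^3 + 8s^2 - 9s + 3
+ 3s^2 + 8s - 10
= 5s^3 + 11s^2 - s - 7


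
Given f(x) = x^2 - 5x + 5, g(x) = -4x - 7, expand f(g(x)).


Substitute g(x) into f:
f(g(x)) = 1*(-4x - 7)^2 + (-5)*(-4x - 7) + 5
(-4x - 7)^2 = 16x^2 + 56x + 49
Expand and combine: 16x^2 + 76x + 89


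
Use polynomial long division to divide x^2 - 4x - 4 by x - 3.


(x^2 - 4x - 4) / (x - 3)
Step 1: x * (x - 3) = x^2 - 3x; subtract.
Step 2: -1 * (x - 3) = -x + 3; subtract.
Quotient: x - 1, Remainder: -7


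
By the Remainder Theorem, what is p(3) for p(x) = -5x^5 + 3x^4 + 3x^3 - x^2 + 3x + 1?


By the Remainder Theorem, the remainder equals p(3):
  -5*(3)^5 = -1215
  3*(3)^4 = 243
  3*(3)^3 = 81
  -1*(3)^2 = -9
  3*(3)^1 = 9
  constant: 1
Sum: -1215 + 243 + 81 - 9 + 9 + 1 = -890


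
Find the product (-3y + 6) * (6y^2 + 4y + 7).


Distribute each term of the first polynomial:
  (-3y)(6y^2 + 4y + 7) = -18y^3 - 12y^2 - 21y
  (6)(6y^2 + 4y + 7) = 36y^2 + 24y + 42
Sum: -18y^3 + 24y^2 + 3y + 42


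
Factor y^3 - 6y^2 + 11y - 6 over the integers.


Try integer roots (divisors of -6). y=1: p(1)=0.
Divide out (y - 1): quotient is y^2 - 5y + 6.
Factor the quadratic: (y - 2)(y - 3)
Result: (y - 1)(y - 2)(y - 3)


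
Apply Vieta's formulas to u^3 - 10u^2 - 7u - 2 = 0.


Monic cubic u^3+bu^2+cu+d=0: sum=-b, pairwise sum=c, product=-d.
b=-10, c=-7, d=-2
r1+r2+r3 = 10
r1r2+r1r3+r2r3 = -7
r1r2r3 = 2


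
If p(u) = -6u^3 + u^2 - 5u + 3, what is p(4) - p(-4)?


p(4) = -385
p(-4) = 423
p(4) - p(-4) = -385 - 423 = -808


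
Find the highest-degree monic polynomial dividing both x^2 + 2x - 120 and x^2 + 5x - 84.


Factor each:
  x^2 + 2x - 120 = (x + 12)(x - 10)
  x^2 + 5x - 84 = (x + 12)(x - 7)
Common monic factor: x + 12


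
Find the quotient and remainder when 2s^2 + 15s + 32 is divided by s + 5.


(2s^2 + 15s + 32) / (s + 5)
Step 1: 2s * (s + 5) = 2s^2 + 10s; subtract.
Step 2: 5 * (s + 5) = 5s + 25; subtract.
Quotient: 2s + 5, Remainder: 7


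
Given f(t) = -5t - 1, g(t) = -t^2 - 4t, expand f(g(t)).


Substitute g(t) into f:
f(g(t)) = -5*(-t^2 - 4t) + (-1)
Expand and combine: 5t^2 + 20t - 1


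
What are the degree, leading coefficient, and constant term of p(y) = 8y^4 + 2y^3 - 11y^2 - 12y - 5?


Highest power of y is 4, with coefficient 8. Constant term is -5.
Degree = 4, leading coefficient = 8, constant term = -5


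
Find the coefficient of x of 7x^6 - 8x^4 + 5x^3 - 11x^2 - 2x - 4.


Read off the coefficient of x: -2


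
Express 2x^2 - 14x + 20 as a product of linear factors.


Roots satisfy r1 + r2 = -b/a = 7 and r1*r2 = c/a = 10.
So r1 = 2, r2 = 5.
2x^2 - 14x + 20 = 2(x - r1)(x - r2) = 2(x - 2)(x - 5)


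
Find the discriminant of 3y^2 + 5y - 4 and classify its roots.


D = b^2 - 4ac = (5)^2 - 4(3)(-4) = 25 + 48 = 73
Since D > 0: two distinct irrational roots


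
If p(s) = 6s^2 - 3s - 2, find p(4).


Using direct substitution:
  6 * (4)^2 = 96
  -3 * (4)^1 = -12
  constant: -2
Sum = 96 - 12 - 2 = 82


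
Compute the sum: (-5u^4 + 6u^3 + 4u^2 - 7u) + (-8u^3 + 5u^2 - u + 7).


Align terms by degree and add:
  -5u^4 + 6u^3 + 4u^2 - 7u
  -8u^3 + 5u^2 - u + 7
= -5u^4 - 2u^3 + 9u^2 - 8u + 7


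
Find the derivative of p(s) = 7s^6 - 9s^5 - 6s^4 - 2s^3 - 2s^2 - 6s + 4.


Apply the power rule term by term:
  d/ds(7s^6) = 42s^5
  d/ds(-9s^5) = -45s^4
  d/ds(-6s^4) = -24s^3
  d/ds(-2s^3) = -6s^2
  d/ds(-2s^2) = -4s
  d/ds(-6s) = -6
  d/ds(4) = 0
p'(s) = 42s^5 - 45s^4 - 24s^3 - 6s^2 - 4s - 6


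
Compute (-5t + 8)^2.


Expand (-5t + 8)^2 by repeated multiplication:
= 25t^2 - 80t + 64


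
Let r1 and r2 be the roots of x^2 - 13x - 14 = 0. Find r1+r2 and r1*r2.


For ax^2+bx+c=0: sum = -b/a, product = c/a.
a=1, b=-13, c=-14
Sum = -(-13)/1 = 13
Product = (-14)/1 = -14


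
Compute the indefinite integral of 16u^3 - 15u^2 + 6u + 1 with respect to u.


Reverse power rule on each term:
  ∫ 16u^3 du = 4u^4
  ∫ -15u^2 du = -5u^3
  ∫ 6u du = 3u^2
  ∫ 1 du = u
F(u) = 4u^4 - 5u^3 + 3u^2 + u + C


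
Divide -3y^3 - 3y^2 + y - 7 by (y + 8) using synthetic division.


Synthetic division with c = -8. Coefficients: -3, -3, 1, -7
Bring down -3.
  -3 * -8 = 24; 24 - 3 = 21
  21 * -8 = -168; -168 + 1 = -167
  -167 * -8 = 1336; 1336 - 7 = 1329
Quotient: -3y^2 + 21y - 167, Remainder: 1329


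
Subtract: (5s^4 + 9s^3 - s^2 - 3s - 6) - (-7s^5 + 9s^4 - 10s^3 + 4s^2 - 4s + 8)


Distribute the minus sign:
  (5s^4 + 9s^3 - s^2 - 3s - 6)
- (-7s^5 + 9s^4 - 10s^3 + 4s^2 - 4s + 8)
Negate second polynomial: 7s^5 - 9s^4 + 10s^3 - 4s^2 + 4s - 8
Add: 7s^5 - 4s^4 + 19s^3 - 5s^2 + s - 14


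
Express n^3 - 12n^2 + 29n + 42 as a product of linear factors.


Try integer roots (divisors of 42). n=6: p(6)=0.
Divide out (n - 6): quotient is n^2 - 6n - 7.
Factor the quadratic: (n + 1)(n - 7)
Result: (n - 6)(n + 1)(n - 7)


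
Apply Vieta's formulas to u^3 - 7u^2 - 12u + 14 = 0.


Monic cubic u^3+bu^2+cu+d=0: sum=-b, pairwise sum=c, product=-d.
b=-7, c=-12, d=14
r1+r2+r3 = 7
r1r2+r1r3+r2r3 = -12
r1r2r3 = -14


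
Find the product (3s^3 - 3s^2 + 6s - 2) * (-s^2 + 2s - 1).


Distribute each term of the first polynomial:
  (3s^3)(-s^2 + 2s - 1) = -3s^5 + 6s^4 - 3s^3
  (-3s^2)(-s^2 + 2s - 1) = 3s^4 - 6s^3 + 3s^2
  (6s)(-s^2 + 2s - 1) = -6s^3 + 12s^2 - 6s
  (-2)(-s^2 + 2s - 1) = 2s^2 - 4s + 2
Sum: -3s^5 + 9s^4 - 15s^3 + 17s^2 - 10s + 2


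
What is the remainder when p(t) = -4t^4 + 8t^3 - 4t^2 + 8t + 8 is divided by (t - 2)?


By the Remainder Theorem, the remainder equals p(2):
  -4*(2)^4 = -64
  8*(2)^3 = 64
  -4*(2)^2 = -16
  8*(2)^1 = 16
  constant: 8
Sum: -64 + 64 - 16 + 16 + 8 = 8


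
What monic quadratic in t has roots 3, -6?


p(t) = (t - 3)(t + 6)
Expand: t^2 + 3t - 18
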